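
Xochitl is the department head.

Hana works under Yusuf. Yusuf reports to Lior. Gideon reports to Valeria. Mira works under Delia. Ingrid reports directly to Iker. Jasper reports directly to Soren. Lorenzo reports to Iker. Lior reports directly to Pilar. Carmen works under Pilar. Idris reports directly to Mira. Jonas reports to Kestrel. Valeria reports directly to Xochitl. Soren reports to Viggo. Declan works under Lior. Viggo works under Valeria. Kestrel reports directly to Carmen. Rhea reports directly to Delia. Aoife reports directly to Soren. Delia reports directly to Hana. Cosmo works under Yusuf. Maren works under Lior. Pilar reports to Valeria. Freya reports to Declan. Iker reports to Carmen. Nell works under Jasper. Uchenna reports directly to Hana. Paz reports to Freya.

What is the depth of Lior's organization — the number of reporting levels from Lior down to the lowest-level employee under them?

The longest chain under Lior runs Lior → Yusuf → Hana → Delia → Mira → Idris, which is 5 levels below Lior.

5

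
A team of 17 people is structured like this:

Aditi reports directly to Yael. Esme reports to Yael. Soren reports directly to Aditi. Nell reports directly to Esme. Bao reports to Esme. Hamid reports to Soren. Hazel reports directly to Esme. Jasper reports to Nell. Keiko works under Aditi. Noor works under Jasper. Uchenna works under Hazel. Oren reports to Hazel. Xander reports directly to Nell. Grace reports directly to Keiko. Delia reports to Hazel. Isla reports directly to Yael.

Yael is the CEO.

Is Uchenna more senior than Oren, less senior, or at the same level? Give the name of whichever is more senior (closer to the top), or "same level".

Both Uchenna and Oren are 3 levels below Yael.

same level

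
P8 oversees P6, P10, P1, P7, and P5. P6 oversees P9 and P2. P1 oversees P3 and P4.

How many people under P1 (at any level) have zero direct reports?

The people in P1's organization with no one reporting to them are P4, P3. That is 2.

2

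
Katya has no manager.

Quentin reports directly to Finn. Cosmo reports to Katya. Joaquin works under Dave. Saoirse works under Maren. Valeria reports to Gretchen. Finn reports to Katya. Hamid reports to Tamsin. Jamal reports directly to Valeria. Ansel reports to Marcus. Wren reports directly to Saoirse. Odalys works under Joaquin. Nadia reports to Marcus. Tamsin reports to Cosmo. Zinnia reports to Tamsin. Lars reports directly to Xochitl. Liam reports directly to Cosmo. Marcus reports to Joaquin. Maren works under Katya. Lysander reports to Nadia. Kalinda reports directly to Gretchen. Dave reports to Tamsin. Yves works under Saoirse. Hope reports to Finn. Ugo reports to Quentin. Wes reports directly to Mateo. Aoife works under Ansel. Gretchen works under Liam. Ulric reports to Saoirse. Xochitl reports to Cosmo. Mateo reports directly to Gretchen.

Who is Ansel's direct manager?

Marcus

Ansel reports directly to Marcus.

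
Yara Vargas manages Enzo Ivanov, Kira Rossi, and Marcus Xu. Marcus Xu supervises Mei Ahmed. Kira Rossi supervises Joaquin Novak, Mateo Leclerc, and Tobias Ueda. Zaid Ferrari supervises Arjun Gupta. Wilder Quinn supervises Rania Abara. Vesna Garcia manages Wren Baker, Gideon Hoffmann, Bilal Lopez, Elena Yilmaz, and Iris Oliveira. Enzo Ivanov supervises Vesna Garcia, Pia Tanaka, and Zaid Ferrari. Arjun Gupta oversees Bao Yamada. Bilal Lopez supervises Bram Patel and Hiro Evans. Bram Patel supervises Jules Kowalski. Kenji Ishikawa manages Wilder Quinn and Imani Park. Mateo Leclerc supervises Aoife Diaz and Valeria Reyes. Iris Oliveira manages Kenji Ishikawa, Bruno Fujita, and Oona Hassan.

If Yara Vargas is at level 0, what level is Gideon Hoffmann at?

3

Chain from Gideon Hoffmann up to Yara Vargas: Gideon Hoffmann → Vesna Garcia → Enzo Ivanov → Yara Vargas. That is 3 steps up, so Gideon Hoffmann is 3 levels below Yara Vargas.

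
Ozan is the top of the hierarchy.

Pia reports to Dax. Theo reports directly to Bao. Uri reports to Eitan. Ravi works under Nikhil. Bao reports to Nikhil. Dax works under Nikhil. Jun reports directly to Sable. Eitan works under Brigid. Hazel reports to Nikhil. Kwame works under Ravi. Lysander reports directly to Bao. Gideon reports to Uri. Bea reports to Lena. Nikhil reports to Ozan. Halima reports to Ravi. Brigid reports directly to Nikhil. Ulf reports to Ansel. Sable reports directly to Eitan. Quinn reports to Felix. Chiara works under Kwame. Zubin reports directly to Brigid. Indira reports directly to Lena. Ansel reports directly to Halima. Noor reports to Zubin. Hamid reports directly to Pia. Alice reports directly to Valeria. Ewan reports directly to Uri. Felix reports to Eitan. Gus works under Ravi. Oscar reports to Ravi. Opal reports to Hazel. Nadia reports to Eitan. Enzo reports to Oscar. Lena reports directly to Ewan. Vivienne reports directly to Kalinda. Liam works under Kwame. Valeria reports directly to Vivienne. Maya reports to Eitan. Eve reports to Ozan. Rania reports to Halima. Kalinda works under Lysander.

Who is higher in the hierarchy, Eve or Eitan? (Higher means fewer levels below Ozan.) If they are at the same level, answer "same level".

Eve

Eve is 1 level below Ozan; Eitan is 3. Eve is higher.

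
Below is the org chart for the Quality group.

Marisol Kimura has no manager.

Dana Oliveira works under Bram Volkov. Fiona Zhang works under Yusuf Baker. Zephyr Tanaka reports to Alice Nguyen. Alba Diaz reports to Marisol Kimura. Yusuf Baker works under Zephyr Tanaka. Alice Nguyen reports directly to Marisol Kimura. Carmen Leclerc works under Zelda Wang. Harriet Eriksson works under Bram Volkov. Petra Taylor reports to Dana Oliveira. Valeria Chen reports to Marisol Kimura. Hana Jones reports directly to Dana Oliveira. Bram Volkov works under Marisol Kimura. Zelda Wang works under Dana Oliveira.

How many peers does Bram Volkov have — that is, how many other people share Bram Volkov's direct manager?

Bram Volkov reports to Marisol Kimura. Marisol Kimura's other direct reports are Alice Nguyen, Valeria Chen, Alba Diaz — 3 peers.

3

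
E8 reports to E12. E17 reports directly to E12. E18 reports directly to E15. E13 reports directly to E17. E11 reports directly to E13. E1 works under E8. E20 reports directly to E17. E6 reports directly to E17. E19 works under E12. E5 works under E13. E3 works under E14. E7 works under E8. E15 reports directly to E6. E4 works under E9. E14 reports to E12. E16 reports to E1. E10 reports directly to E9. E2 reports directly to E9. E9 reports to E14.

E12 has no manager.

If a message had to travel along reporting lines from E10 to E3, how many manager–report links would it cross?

E10 is 2 levels below E14, and E3 is 1 level below E14 (their lowest common manager). The shortest path runs up from E10 to E14 and back down to E3: 2 + 1 = 3 links.

3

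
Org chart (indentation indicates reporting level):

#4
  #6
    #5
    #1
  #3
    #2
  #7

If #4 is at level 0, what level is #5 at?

2

Chain from #5 up to #4: #5 → #6 → #4. That is 2 steps up, so #5 is 2 levels below #4.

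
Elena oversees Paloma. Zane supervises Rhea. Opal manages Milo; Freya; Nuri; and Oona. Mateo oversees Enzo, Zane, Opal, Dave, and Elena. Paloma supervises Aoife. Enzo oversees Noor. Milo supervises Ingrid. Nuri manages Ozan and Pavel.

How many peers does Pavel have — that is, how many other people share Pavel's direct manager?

Pavel reports to Nuri. Nuri's other direct reports are Ozan — 1 peer.

1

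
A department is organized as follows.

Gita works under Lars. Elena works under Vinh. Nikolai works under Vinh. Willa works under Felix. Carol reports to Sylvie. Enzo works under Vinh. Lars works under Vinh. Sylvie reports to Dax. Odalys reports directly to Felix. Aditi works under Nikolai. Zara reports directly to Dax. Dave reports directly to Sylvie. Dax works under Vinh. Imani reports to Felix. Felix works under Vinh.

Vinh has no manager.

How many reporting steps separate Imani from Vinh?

2

Chain from Imani up to Vinh: Imani → Felix → Vinh. That is 2 steps up, so Imani is 2 levels below Vinh.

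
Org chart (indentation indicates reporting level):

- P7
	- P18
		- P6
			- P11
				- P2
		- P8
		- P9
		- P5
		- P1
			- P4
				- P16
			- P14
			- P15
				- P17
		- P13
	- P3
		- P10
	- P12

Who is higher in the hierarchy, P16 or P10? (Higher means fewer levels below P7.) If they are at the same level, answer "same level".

P16 is 4 levels below P7; P10 is 2. P10 is higher.

P10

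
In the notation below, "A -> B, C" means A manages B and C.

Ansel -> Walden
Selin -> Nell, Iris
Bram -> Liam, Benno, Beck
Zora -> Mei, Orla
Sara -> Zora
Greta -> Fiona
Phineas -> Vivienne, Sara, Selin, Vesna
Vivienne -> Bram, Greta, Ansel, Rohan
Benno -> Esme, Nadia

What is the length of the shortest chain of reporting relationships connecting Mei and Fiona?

Mei is 3 levels below Phineas, and Fiona is 3 levels below Phineas (their lowest common manager). The shortest path runs up from Mei to Phineas and back down to Fiona: 3 + 3 = 6 links.

6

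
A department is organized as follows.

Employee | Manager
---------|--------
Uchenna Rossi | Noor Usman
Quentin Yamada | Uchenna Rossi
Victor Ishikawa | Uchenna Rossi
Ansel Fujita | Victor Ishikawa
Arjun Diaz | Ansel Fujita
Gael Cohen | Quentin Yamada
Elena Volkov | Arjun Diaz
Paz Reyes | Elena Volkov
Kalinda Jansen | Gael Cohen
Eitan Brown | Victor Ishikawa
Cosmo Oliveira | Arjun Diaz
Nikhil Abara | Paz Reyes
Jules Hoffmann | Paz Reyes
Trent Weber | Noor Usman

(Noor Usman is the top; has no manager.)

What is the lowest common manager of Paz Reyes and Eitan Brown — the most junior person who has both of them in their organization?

Paz Reyes's chain of managers is Elena Volkov, Arjun Diaz, Ansel Fujita, Victor Ishikawa, Uchenna Rossi, Noor Usman. Eitan Brown's chain of managers is Victor Ishikawa, Uchenna Rossi, Noor Usman. The first manager that appears in both chains is Victor Ishikawa.

Victor Ishikawa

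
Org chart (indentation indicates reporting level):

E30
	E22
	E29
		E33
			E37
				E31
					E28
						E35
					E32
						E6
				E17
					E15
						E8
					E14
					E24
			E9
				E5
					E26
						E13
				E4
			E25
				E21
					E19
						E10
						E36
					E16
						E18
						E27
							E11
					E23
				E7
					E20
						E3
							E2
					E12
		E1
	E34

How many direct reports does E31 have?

2

E31 directly manages E28, E32. That is 2 direct reports.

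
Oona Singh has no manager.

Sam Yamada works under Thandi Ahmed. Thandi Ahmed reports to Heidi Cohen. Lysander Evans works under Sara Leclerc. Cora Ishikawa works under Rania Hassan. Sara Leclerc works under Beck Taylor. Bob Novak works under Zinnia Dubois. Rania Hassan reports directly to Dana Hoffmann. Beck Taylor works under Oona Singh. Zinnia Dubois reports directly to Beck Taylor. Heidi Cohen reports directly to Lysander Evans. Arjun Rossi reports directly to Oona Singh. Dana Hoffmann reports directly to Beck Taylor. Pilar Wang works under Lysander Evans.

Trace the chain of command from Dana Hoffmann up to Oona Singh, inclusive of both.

Dana Hoffmann reports to Beck Taylor. Beck Taylor reports to Oona Singh. Oona Singh is at the top.

Dana Hoffmann -> Beck Taylor -> Oona Singh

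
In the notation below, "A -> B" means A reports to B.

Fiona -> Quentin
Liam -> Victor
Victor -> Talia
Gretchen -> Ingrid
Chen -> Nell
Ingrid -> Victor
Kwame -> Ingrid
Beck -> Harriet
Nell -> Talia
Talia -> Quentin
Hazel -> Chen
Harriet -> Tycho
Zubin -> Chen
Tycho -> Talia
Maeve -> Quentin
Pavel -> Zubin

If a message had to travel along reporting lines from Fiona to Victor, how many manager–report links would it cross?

Fiona is 1 level below Quentin, and Victor is 2 levels below Quentin (their lowest common manager). The shortest path runs up from Fiona to Quentin and back down to Victor: 1 + 2 = 3 links.

3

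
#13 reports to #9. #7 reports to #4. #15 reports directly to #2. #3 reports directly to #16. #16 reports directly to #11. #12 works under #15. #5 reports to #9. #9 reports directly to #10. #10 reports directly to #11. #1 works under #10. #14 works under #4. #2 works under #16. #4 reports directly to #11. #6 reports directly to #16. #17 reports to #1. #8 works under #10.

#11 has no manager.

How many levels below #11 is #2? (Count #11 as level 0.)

Chain from #2 up to #11: #2 → #16 → #11. That is 2 steps up, so #2 is 2 levels below #11.

2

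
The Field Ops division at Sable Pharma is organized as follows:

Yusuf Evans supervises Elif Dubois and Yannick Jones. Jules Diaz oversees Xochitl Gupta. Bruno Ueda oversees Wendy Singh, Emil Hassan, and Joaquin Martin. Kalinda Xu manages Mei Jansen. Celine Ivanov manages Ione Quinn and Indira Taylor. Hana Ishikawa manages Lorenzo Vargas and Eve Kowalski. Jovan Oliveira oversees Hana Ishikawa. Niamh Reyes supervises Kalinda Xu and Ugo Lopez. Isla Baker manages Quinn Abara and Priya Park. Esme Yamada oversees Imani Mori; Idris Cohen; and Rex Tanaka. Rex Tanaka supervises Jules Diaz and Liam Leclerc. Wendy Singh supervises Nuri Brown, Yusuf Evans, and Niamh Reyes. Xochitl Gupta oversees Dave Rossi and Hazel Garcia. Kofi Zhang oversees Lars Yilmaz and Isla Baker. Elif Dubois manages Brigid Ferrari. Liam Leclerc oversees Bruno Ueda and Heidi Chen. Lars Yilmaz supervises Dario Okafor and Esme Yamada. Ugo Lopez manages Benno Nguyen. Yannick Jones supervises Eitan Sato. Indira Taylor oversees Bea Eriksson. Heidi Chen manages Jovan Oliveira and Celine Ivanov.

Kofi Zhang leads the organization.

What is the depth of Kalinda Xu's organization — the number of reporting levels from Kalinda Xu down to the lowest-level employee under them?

1

The longest chain under Kalinda Xu runs Kalinda Xu → Mei Jansen, which is 1 level below Kalinda Xu.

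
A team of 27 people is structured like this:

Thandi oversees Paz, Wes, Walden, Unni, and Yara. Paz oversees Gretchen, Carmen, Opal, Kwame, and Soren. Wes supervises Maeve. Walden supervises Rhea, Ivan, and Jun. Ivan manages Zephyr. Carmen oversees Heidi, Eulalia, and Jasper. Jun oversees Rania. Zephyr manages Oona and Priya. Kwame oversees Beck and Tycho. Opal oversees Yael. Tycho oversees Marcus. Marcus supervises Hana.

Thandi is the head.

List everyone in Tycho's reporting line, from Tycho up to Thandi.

Tycho -> Kwame -> Paz -> Thandi

Tycho reports to Kwame. Kwame reports to Paz. Paz reports to Thandi. Thandi is at the top.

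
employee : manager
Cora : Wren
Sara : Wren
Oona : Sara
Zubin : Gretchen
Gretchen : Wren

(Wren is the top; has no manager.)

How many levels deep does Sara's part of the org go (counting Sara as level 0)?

1

The longest chain under Sara runs Sara → Oona, which is 1 level below Sara.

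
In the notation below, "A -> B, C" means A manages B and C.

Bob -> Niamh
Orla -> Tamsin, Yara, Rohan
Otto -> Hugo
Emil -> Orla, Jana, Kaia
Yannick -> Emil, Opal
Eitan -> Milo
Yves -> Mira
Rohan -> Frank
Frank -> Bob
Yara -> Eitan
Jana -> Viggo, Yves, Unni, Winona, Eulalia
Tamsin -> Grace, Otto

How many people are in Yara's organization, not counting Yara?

2

Yara directly manages Eitan. Under Eitan: Milo (1). That's 2 in total.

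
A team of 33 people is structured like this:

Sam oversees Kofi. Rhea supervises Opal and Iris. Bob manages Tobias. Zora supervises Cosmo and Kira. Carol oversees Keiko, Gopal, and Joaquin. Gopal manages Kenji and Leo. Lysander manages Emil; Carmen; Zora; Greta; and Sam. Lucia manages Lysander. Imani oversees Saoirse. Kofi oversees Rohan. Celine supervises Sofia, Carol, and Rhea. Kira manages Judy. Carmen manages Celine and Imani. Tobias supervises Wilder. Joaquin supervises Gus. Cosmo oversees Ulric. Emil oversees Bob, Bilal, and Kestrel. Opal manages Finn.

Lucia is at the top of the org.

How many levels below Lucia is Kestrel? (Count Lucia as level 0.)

Chain from Kestrel up to Lucia: Kestrel → Emil → Lysander → Lucia. That is 3 steps up, so Kestrel is 3 levels below Lucia.

3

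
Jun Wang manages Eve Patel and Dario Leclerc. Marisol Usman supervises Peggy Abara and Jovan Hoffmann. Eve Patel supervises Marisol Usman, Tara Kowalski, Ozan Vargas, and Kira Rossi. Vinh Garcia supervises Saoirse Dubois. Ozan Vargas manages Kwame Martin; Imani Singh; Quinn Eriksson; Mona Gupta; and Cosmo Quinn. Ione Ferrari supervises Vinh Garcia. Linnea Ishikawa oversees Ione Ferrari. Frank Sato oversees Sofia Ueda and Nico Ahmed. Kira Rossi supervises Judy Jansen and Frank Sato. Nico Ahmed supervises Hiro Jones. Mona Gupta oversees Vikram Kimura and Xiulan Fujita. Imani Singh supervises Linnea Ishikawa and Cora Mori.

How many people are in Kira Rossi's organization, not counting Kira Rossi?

5

Kira Rossi directly manages Judy Jansen, Frank Sato. Judy Jansen has no reports. Under Frank Sato: Sofia Ueda, Nico Ahmed, Hiro Jones (3). So Kira Rossi's organization is 2 direct reports plus everyone under them: 1 + 4 = 5.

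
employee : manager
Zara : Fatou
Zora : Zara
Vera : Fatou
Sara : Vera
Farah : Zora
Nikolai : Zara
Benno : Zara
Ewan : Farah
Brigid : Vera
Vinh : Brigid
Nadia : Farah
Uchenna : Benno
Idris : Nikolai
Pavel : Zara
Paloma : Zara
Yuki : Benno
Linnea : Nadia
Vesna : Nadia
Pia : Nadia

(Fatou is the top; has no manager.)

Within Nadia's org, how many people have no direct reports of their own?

3

The people in Nadia's organization with no one reporting to them are Pia, Vesna, Linnea. That is 3.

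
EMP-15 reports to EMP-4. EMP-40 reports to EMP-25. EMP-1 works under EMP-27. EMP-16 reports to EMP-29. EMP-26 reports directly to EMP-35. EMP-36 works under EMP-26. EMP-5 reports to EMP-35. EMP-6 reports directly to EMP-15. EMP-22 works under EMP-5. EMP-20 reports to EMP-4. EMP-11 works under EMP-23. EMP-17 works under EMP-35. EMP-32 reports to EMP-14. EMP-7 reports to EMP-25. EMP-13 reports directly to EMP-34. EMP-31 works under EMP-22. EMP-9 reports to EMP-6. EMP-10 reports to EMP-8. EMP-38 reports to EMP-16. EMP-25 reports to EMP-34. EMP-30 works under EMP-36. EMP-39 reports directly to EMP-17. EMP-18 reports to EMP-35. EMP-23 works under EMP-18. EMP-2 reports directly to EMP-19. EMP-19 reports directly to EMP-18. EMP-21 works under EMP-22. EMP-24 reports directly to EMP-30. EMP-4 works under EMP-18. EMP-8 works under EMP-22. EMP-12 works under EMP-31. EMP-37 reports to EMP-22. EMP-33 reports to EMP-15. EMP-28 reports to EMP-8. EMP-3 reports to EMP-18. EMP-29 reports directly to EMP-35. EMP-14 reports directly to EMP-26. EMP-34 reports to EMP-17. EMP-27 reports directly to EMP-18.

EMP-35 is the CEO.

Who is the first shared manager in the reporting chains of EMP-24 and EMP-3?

EMP-35

EMP-24's chain of managers is EMP-30, EMP-36, EMP-26, EMP-35. EMP-3's chain of managers is EMP-18, EMP-35. The first manager that appears in both chains is EMP-35.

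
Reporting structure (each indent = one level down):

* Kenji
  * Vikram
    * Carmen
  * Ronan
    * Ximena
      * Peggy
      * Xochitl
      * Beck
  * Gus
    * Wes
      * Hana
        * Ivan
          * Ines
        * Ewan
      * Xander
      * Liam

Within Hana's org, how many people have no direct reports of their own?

2

The people in Hana's organization with no one reporting to them are Ewan, Ines. That is 2.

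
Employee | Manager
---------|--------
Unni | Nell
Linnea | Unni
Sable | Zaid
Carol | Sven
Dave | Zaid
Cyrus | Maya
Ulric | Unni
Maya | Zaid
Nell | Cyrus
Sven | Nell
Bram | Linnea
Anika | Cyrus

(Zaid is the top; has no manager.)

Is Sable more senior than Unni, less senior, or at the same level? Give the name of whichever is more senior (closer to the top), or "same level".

Sable is 1 level below Zaid; Unni is 4. Sable is higher.

Sable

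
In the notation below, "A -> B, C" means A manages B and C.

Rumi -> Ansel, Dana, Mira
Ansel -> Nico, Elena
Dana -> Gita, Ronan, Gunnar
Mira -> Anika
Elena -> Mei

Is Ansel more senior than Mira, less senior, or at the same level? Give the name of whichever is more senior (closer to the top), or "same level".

same level

Both Ansel and Mira are 1 level below Rumi.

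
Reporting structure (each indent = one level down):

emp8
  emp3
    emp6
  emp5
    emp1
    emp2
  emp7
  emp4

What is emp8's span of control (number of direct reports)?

emp8 directly manages emp3, emp5, emp7, emp4. That is 4 direct reports.

4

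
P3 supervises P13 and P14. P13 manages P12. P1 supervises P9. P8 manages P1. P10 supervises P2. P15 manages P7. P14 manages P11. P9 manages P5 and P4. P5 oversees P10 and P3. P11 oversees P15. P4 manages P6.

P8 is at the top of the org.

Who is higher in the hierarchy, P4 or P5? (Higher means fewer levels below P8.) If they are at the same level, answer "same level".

same level

Both P4 and P5 are 3 levels below P8.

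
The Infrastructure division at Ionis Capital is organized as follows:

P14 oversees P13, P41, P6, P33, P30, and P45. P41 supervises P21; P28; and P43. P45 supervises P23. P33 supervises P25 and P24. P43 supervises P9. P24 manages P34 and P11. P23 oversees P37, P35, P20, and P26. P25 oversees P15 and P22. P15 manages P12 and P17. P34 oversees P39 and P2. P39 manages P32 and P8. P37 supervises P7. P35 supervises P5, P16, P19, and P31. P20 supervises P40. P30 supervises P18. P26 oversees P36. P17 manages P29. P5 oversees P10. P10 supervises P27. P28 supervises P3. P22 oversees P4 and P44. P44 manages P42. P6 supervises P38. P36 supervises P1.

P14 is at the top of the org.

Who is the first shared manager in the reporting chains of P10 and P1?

P23

P10's chain of managers is P5, P35, P23, P45, P14. P1's chain of managers is P36, P26, P23, P45, P14. The first manager that appears in both chains is P23.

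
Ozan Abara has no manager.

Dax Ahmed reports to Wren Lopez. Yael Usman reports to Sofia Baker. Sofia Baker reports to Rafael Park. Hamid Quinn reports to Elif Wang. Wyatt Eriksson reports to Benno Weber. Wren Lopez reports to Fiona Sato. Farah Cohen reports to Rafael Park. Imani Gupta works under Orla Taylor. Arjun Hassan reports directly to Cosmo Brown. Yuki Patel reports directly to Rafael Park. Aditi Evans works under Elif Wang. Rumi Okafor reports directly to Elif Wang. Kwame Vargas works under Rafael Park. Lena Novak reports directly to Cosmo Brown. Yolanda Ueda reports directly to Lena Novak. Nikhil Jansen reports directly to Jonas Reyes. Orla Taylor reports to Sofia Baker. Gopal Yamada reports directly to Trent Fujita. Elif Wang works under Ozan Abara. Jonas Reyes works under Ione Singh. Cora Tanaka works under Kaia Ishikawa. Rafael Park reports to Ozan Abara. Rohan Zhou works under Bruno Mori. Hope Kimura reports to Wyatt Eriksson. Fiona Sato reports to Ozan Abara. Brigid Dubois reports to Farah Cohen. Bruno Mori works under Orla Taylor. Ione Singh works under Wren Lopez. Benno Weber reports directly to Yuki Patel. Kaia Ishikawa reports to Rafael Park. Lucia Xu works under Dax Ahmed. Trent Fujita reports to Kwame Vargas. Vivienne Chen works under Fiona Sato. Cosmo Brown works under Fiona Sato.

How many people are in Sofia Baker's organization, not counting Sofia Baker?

Sofia Baker directly manages Orla Taylor, Yael Usman. Under Orla Taylor: Imani Gupta, Bruno Mori, Rohan Zhou (3). Yael Usman has no reports. So Sofia Baker's organization is 2 direct reports plus everyone under them: 4 + 1 = 5.

5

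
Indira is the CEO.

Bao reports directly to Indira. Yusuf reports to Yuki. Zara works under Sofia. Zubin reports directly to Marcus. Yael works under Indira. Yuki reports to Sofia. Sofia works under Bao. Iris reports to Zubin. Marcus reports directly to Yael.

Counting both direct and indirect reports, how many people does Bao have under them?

Bao directly manages Sofia. Under Sofia: Yuki, Yusuf, Zara (3). That's 4 in total.

4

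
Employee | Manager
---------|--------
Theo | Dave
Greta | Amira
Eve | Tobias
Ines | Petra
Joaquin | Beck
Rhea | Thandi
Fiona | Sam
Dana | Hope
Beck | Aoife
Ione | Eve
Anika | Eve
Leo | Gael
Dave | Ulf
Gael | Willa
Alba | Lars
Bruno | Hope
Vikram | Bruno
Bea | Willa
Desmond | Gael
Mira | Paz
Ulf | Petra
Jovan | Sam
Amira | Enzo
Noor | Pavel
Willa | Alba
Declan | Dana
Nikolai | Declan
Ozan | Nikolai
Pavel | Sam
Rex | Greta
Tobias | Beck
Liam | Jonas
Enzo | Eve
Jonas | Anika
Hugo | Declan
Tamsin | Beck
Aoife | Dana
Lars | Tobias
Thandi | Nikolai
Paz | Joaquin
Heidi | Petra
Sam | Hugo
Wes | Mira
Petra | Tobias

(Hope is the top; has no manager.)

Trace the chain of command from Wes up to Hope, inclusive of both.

Wes -> Mira -> Paz -> Joaquin -> Beck -> Aoife -> Dana -> Hope

Wes reports to Mira. Mira reports to Paz. Paz reports to Joaquin. Joaquin reports to Beck. Beck reports to Aoife. Aoife reports to Dana. Dana reports to Hope. Hope is at the top.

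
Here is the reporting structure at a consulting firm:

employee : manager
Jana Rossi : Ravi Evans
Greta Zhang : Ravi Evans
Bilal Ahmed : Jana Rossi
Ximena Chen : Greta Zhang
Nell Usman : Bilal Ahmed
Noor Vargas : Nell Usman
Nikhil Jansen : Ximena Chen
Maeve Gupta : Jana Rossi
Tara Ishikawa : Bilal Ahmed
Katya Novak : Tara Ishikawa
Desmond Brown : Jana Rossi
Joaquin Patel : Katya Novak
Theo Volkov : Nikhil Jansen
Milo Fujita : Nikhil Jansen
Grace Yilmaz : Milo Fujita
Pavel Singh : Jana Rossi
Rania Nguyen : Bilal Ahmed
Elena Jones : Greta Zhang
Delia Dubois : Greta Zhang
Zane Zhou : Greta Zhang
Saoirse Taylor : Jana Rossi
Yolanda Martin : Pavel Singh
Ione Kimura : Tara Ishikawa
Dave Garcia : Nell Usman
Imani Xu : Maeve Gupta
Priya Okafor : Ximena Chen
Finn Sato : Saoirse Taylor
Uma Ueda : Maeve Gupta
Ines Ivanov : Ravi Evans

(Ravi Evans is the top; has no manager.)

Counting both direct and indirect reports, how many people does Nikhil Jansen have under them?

Nikhil Jansen directly manages Theo Volkov, Milo Fujita. Theo Volkov has no reports. Under Milo Fujita: Grace Yilmaz (1). So Nikhil Jansen's organization is 2 direct reports plus everyone under them: 1 + 2 = 3.

3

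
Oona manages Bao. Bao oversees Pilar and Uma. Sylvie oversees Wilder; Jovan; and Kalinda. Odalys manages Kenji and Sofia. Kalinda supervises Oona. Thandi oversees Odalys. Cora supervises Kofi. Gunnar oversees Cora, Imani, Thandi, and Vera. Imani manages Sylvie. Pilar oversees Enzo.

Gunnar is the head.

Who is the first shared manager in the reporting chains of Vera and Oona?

Gunnar

Vera's chain of managers is Gunnar. Oona's chain of managers is Kalinda, Sylvie, Imani, Gunnar. The first manager that appears in both chains is Gunnar.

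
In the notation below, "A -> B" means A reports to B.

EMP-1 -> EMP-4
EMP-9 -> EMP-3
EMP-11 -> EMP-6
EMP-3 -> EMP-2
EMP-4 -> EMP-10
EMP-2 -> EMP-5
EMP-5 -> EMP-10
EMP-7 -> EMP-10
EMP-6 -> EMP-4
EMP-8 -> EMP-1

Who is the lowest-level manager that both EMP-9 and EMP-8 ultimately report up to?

EMP-10

EMP-9's chain of managers is EMP-3, EMP-2, EMP-5, EMP-10. EMP-8's chain of managers is EMP-1, EMP-4, EMP-10. The first manager that appears in both chains is EMP-10.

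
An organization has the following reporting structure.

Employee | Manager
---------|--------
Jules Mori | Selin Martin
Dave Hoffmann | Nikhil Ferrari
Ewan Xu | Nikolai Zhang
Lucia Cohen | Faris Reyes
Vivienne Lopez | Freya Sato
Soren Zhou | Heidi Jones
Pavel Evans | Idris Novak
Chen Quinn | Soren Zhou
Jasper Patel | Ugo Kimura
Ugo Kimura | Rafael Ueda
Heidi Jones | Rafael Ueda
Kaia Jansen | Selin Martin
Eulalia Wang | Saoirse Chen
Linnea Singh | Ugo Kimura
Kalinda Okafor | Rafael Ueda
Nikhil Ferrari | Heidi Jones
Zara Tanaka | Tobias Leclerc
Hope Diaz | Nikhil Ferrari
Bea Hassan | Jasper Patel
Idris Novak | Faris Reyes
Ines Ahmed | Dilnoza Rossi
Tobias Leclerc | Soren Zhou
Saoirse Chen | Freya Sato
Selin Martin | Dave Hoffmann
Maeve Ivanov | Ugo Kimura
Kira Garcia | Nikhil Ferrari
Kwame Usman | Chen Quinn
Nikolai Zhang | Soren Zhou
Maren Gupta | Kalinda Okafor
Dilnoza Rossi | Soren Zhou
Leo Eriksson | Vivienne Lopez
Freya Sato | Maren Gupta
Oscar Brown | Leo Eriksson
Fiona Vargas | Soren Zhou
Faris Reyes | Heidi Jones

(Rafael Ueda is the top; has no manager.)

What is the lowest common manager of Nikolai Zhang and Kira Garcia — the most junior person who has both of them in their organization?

Nikolai Zhang's chain of managers is Soren Zhou, Heidi Jones, Rafael Ueda. Kira Garcia's chain of managers is Nikhil Ferrari, Heidi Jones, Rafael Ueda. The first manager that appears in both chains is Heidi Jones.

Heidi Jones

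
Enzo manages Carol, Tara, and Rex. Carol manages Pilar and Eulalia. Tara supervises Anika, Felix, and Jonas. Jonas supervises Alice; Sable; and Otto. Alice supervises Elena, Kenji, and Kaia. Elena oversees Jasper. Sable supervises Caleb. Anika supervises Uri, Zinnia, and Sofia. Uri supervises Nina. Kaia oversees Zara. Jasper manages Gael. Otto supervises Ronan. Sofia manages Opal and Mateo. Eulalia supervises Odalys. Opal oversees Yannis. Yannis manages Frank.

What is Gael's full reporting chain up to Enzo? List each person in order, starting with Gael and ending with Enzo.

Gael reports to Jasper. Jasper reports to Elena. Elena reports to Alice. Alice reports to Jonas. Jonas reports to Tara. Tara reports to Enzo. Enzo is at the top.

Gael -> Jasper -> Elena -> Alice -> Jonas -> Tara -> Enzo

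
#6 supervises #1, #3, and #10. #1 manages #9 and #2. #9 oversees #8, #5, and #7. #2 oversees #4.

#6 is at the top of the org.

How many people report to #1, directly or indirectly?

#1 directly manages #9, #2. Under #9: #8, #7, #5 (3). Under #2: #4 (1). So #1's organization is 2 direct reports plus everyone under them: 4 + 2 = 6.

6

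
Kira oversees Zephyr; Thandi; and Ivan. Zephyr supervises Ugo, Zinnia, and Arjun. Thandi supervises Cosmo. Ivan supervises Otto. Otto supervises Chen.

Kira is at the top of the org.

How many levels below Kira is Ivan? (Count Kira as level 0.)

Chain from Ivan up to Kira: Ivan → Kira. That is 1 step up, so Ivan is 1 level below Kira.

1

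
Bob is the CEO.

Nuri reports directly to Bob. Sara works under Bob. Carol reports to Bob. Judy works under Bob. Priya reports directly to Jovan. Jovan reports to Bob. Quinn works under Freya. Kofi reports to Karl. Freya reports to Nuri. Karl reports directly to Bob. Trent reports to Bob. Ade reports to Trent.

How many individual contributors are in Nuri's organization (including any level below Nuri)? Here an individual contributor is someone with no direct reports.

1

The only person in Nuri's organization with no one reporting to them is Quinn. That is 1.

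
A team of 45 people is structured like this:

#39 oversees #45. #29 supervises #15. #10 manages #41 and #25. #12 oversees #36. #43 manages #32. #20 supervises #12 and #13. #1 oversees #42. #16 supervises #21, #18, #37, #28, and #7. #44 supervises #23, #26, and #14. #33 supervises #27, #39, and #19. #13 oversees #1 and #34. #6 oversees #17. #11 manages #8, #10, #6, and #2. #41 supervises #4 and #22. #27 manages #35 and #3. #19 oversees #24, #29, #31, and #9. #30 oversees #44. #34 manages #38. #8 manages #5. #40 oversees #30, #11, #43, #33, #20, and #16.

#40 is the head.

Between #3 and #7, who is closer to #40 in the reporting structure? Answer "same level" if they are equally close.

#3 is 3 levels below #40; #7 is 2. #7 is higher.

#7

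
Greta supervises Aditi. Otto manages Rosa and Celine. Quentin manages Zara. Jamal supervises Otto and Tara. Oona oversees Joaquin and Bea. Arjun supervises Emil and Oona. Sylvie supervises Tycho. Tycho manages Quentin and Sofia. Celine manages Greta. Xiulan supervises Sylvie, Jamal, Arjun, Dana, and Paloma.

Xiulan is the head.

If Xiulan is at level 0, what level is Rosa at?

Chain from Rosa up to Xiulan: Rosa → Otto → Jamal → Xiulan. That is 3 steps up, so Rosa is 3 levels below Xiulan.

3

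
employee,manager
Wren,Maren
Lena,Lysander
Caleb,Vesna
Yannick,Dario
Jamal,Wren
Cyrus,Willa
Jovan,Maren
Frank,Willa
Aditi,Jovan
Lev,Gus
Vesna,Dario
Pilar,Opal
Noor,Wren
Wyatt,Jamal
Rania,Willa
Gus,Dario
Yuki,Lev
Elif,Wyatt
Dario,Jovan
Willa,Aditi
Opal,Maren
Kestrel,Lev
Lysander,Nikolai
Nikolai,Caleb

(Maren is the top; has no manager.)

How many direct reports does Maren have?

Maren directly manages Jovan, Opal, Wren. That is 3 direct reports.

3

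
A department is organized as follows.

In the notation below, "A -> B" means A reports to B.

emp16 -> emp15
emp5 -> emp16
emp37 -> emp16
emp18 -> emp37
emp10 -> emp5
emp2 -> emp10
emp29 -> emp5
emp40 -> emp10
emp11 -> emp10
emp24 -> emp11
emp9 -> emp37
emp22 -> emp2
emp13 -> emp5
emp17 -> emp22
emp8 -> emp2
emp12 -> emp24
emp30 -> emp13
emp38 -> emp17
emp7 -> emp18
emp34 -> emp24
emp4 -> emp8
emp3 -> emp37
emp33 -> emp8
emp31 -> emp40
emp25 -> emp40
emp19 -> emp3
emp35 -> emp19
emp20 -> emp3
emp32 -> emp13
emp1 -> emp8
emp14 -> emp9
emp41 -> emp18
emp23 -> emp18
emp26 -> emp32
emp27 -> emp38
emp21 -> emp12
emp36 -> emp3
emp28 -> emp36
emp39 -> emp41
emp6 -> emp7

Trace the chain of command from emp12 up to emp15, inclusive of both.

emp12 -> emp24 -> emp11 -> emp10 -> emp5 -> emp16 -> emp15

emp12 reports to emp24. emp24 reports to emp11. emp11 reports to emp10. emp10 reports to emp5. emp5 reports to emp16. emp16 reports to emp15. emp15 is at the top.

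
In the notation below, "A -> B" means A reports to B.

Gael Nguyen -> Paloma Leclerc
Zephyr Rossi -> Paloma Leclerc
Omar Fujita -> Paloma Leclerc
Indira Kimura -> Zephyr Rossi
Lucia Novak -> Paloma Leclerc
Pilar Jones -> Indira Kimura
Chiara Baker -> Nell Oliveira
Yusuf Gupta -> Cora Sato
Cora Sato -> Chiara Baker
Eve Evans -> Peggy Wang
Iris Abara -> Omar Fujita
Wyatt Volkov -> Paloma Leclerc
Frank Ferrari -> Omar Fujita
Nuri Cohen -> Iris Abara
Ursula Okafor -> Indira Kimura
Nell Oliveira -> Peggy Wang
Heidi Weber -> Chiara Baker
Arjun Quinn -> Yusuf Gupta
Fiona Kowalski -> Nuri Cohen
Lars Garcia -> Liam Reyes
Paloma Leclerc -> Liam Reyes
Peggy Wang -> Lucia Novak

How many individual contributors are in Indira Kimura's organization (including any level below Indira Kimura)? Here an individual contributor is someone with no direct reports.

The people in Indira Kimura's organization with no one reporting to them are Ursula Okafor, Pilar Jones. That is 2.

2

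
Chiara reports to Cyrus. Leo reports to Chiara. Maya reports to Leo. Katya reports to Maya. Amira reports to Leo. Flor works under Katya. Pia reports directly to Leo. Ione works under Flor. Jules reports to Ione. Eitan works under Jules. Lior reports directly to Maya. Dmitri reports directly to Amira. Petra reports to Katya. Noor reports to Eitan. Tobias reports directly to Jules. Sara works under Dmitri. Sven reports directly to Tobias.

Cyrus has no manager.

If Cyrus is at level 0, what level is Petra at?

Chain from Petra up to Cyrus: Petra → Katya → Maya → Leo → Chiara → Cyrus. That is 5 steps up, so Petra is 5 levels below Cyrus.

5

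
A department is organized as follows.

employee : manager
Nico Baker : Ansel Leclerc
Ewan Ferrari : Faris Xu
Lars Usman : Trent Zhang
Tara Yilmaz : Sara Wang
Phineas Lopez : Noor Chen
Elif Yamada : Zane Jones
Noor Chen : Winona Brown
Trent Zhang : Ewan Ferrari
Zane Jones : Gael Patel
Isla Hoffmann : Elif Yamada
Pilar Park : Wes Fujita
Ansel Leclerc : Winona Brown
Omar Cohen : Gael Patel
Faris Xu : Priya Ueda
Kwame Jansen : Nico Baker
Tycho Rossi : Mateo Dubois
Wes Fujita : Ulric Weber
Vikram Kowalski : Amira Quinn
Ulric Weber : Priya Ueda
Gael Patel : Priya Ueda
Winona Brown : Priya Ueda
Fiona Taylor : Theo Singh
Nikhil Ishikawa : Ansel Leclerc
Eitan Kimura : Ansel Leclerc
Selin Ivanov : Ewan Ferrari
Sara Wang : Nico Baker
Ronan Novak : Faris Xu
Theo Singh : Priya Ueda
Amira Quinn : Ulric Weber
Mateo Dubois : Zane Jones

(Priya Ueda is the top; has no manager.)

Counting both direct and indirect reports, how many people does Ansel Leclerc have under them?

6

Ansel Leclerc directly manages Nico Baker, Nikhil Ishikawa, Eitan Kimura. Under Nico Baker: Kwame Jansen, Sara Wang, Tara Yilmaz (3). Nikhil Ishikawa has no reports. Eitan Kimura has no reports. So Ansel Leclerc's organization is 3 direct reports plus everyone under them: 4 + 1 + 1 = 6.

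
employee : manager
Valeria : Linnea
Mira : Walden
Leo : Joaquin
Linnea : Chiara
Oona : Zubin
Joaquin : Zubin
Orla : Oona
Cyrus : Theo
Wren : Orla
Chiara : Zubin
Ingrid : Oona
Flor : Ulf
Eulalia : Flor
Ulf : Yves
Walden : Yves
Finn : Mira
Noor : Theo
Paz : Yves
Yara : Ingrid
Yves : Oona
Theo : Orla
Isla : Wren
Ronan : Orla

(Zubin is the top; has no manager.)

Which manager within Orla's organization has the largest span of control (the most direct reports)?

Direct-report counts within Orla's organization: Orla has 3; Theo has 2; Wren has 1. The largest is 3, held by Orla.

Orla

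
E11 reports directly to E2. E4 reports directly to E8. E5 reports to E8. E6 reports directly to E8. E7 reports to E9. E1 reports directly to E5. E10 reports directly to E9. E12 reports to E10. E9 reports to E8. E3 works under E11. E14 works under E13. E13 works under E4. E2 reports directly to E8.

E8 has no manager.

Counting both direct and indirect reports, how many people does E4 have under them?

E4 directly manages E13. Under E13: E14 (1). That's 2 in total.

2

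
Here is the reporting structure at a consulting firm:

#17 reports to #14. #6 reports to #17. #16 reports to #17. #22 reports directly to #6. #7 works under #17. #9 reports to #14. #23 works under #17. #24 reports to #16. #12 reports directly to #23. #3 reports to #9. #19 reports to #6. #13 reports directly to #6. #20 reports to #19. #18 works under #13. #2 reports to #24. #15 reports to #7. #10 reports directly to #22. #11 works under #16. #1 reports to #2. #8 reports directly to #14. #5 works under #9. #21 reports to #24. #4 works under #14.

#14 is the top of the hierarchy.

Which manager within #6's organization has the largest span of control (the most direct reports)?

#6

Direct-report counts within #6's organization: #6 has 3; #13 has 1; #19 has 1; #22 has 1. The largest is 3, held by #6.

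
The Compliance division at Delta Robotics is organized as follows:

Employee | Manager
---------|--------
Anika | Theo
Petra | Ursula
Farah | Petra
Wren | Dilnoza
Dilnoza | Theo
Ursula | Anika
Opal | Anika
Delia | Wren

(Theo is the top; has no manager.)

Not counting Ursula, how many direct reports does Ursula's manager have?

Ursula reports to Anika. Anika's other direct reports are Opal — 1 peer.

1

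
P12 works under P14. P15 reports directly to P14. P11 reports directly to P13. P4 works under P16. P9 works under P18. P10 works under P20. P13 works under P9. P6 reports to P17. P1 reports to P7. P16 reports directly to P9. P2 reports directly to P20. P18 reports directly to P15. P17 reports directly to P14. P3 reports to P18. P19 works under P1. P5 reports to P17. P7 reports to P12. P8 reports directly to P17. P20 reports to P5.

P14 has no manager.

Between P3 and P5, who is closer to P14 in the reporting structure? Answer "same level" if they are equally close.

P3 is 3 levels below P14; P5 is 2. P5 is higher.

P5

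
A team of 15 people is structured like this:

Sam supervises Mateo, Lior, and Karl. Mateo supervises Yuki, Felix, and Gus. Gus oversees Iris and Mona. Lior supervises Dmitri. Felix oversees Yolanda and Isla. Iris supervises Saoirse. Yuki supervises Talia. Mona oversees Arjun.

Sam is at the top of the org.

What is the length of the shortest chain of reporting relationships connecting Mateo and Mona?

2

Mona is in Mateo's organization: the chain from Mona up to Mateo is Mona → Gus → Mateo, which is 2 links.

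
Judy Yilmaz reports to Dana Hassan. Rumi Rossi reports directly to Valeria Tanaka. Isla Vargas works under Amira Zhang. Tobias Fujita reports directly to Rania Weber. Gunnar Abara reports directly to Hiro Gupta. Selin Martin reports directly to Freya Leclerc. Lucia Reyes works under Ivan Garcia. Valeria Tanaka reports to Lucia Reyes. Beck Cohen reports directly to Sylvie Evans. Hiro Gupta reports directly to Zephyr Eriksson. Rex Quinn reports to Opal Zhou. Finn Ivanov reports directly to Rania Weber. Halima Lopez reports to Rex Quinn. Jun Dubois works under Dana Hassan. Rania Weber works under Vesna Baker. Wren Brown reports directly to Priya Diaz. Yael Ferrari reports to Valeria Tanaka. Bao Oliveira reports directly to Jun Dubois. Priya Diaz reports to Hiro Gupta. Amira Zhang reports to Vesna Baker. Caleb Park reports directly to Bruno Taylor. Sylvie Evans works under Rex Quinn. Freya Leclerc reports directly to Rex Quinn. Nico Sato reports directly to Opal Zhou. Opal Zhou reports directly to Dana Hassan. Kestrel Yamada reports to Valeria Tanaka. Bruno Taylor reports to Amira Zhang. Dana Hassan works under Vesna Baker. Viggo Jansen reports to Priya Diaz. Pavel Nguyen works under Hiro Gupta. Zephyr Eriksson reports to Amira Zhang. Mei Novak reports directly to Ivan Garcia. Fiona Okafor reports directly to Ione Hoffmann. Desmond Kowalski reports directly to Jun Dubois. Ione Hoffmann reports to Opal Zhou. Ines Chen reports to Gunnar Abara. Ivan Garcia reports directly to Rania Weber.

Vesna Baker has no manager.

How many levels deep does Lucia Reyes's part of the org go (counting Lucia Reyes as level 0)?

2

The longest chain under Lucia Reyes runs Lucia Reyes → Valeria Tanaka → Rumi Rossi, which is 2 levels below Lucia Reyes.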